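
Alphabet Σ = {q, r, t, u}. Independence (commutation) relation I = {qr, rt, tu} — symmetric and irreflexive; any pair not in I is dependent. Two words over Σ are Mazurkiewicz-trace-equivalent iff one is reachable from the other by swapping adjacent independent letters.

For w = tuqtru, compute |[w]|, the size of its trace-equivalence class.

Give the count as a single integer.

12

0(t) covers ∅
1(u) covers ∅
2(q) covers 0:t, 1:u
3(t) covers 2:q
4(r) covers 1:u
5(u) covers 2:q, 4:r
floor of heap: 0:t, 1:u
completions by unplaced set U, small U first (add the entries for U minus each lowest piece of U):
  |U|=1: {3}:1  {5}:1
  |U|=2: {3,5}:2  {4,5}:1
  |U|=3: {2,3,5}:2  {3,4,5}:3
  |U|=4: {0,2,3,5}:2  {2,3,4,5}:5
  start at 0(t): 5
  start at 1(u): 7
sum over floor = 12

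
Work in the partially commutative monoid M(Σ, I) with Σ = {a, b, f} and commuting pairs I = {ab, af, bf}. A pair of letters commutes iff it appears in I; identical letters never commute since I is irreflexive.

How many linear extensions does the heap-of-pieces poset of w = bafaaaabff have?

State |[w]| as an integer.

2520

piece 0:b — minimal
piece 1:a — minimal
piece 2:f — minimal
piece 3:a rests on {1:a}
piece 4:a rests on {3:a}
piece 5:a rests on {4:a}
piece 6:a rests on {5:a}
piece 7:b rests on {0:b}
piece 8:f rests on {2:f}
piece 9:f rests on {8:f}
minimal pieces: {0:b, 1:a, 2:f}
ways to finish when only these pieces remain (= sum over removing one remaining piece with nothing left below it):
  1 left: {6}→1  {7}→1  {9}→1
  2 left: {0,7}→1  {5,6}→1  {6,7}→2  {6,9}→2  {7,9}→2  {8,9}→1
  3 left: {0,6,7}→3  {0,7,9}→3  {2,8,9}→1  {4,5,6}→1  {5,6,7}→3  {5,6,9}→3  {6,7,9}→6  {6,8,9}→3  {7,8,9}→3
  4 left: {0,5,6,7}→6  {0,6,7,9}→12  {0,7,8,9}→6  {2,6,8,9}→4  {2,7,8,9}→4  {3,4,5,6}→1  {4,5,6,7}→4  {4,5,6,9}→4  {5,6,7,9}→12  {5,6,8,9}→6  {6,7,8,9}→12
  5 left: {0,2,7,8,9}→10  {0,4,5,6,7}→10  {0,5,6,7,9}→30  {0,6,7,8,9}→30  {1,3,4,5,6}→1  {2,5,6,8,9}→10  {2,6,7,8,9}→20  {3,4,5,6,7}→5  {3,4,5,6,9}→5  {4,5,6,7,9}→20  {4,5,6,8,9}→10  {5,6,7,8,9}→30
  6 left: {0,2,6,7,8,9}→60  {0,3,4,5,6,7}→15  {0,4,5,6,7,9}→60  {0,5,6,7,8,9}→90  {1,3,4,5,6,7}→6  {1,3,4,5,6,9}→6  {2,4,5,6,8,9}→20  {2,5,6,7,8,9}→60  {3,4,5,6,7,9}→30  {3,4,5,6,8,9}→15  {4,5,6,7,8,9}→60
  7 left: {0,1,3,4,5,6,7}→21  {0,2,5,6,7,8,9}→210  {0,3,4,5,6,7,9}→105  {0,4,5,6,7,8,9}→210  {1,3,4,5,6,7,9}→42  {1,3,4,5,6,8,9}→21  {2,3,4,5,6,8,9}→35  {2,4,5,6,7,8,9}→140  {3,4,5,6,7,8,9}→105
  8 left: {0,1,3,4,5,6,7,9}→168  {0,2,4,5,6,7,8,9}→560  {0,3,4,5,6,7,8,9}→420  {1,2,3,4,5,6,8,9}→56  {1,3,4,5,6,7,8,9}→168  {2,3,4,5,6,7,8,9}→280
  placing 0:b first → 504 extensions
  placing 1:a first → 1260 extensions
  placing 2:f first → 756 extensions
total linear extensions = 2520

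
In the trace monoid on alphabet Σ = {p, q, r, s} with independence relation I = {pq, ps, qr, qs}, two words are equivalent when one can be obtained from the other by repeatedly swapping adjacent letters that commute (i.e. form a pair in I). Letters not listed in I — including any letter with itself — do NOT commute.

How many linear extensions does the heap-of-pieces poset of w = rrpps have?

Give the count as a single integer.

3

#0=r has no predecessor
#1=r depends on [0:r]
#2=p depends on [1:r]
#3=p depends on [2:p]
#4=s depends on [1:r]
sources: [0:r]
N(rest) = Σ N(rest − s) over sources s of rest; N(one piece) = 1:
  size 1 → [3]=1  [4]=1
  size 2 → [2,3]=1  [3,4]=2
  size 3 → [2,3,4]=3
  first=0(r) contributes 3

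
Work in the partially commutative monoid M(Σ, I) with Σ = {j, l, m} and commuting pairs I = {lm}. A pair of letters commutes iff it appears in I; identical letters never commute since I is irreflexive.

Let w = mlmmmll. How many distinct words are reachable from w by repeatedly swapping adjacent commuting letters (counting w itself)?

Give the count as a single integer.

35

#0=m has no predecessor
#1=l has no predecessor
#2=m depends on [0:m]
#3=m depends on [2:m]
#4=m depends on [3:m]
#5=l depends on [1:l]
#6=l depends on [5:l]
sources: [0:m, 1:l]
N(rest) = Σ N(rest − s) over sources s of rest; N(one piece) = 1:
  size 1 → [4]=1  [6]=1
  size 2 → [3,4]=1  [4,6]=2  [5,6]=1
  size 3 → [1,5,6]=1  [2,3,4]=1  [3,4,6]=3  [4,5,6]=3
  size 4 → [0,2,3,4]=1  [1,4,5,6]=4  [2,3,4,6]=4  [3,4,5,6]=6
  size 5 → [0,2,3,4,6]=5  [1,3,4,5,6]=10  [2,3,4,5,6]=10
  first=0(m) contributes 20
  first=1(l) contributes 15
|[w]| = 35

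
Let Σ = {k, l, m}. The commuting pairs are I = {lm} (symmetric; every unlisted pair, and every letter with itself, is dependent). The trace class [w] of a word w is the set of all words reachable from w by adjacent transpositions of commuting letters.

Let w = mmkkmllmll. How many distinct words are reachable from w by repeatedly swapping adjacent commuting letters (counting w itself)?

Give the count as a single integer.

piece 0:m — minimal
piece 1:m rests on {0:m}
piece 2:k rests on {1:m}
piece 3:k rests on {2:k}
piece 4:m rests on {3:k}
piece 5:l rests on {3:k}
piece 6:l rests on {5:l}
piece 7:m rests on {4:m}
piece 8:l rests on {6:l}
piece 9:l rests on {8:l}
minimal pieces: {0:m}
ways to finish when only these pieces remain (= sum over removing one remaining piece with nothing left below it):
  1 left: {7}→1  {9}→1
  2 left: {4,7}→1  {7,9}→2  {8,9}→1
  3 left: {4,7,9}→3  {6,8,9}→1  {7,8,9}→3
  4 left: {4,7,8,9}→6  {5,6,8,9}→1  {6,7,8,9}→4
  5 left: {4,6,7,8,9}→10  {5,6,7,8,9}→5
  6 left: {4,5,6,7,8,9}→15
  7 left: {3,4,5,6,7,8,9}→15
  8 left: {2,3,4,5,6,7,8,9}→15
  placing 0:m first → 15 extensions

15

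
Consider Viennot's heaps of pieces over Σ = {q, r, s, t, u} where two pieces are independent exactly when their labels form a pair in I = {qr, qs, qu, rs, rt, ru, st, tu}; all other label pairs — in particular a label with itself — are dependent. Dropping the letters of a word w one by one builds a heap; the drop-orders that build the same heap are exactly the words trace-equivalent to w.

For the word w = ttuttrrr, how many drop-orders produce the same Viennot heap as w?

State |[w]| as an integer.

drop 0:t onto floor
drop 1:t onto {0:t}
drop 2:u onto floor
drop 3:t onto {1:t}
drop 4:t onto {3:t}
drop 5:r onto floor
drop 6:r onto {5:r}
drop 7:r onto {6:r}
ground layer = {0:t, 2:u, 5:r}
drop-orders for the pieces not yet dropped (sum over which currently-grounded one goes next):
  1 to go: {2} 1  {4} 1  {7} 1
  2 to go: {2,4} 2  {2,7} 2  {3,4} 1  {4,7} 2  {6,7} 1
  3 to go: {1,3,4} 1  {2,3,4} 3  {2,4,7} 6  {2,6,7} 3  {3,4,7} 3  {4,6,7} 3  {5,6,7} 1
  4 to go: {0,1,3,4} 1  {1,2,3,4} 4  {1,3,4,7} 4  {2,3,4,7} 12  {2,4,6,7} 12  {2,5,6,7} 4  {3,4,6,7} 6  {4,5,6,7} 4
  5 to go: {0,1,2,3,4} 5  {0,1,3,4,7} 5  {1,2,3,4,7} 20  {1,3,4,6,7} 10  {2,3,4,6,7} 30  {2,4,5,6,7} 20  {3,4,5,6,7} 10
  6 to go: {0,1,2,3,4,7} 30  {0,1,3,4,6,7} 15  {1,2,3,4,6,7} 60  {1,3,4,5,6,7} 20  {2,3,4,5,6,7} 60
  if 0:t drops first: 140 orders
  if 2:u drops first: 35 orders
  if 5:r drops first: 105 orders
heap linearizations: 280

280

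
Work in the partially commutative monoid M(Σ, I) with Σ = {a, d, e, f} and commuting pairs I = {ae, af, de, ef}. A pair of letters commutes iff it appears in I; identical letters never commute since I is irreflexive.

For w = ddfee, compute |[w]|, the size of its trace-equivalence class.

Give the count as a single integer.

piece 0:d — minimal
piece 1:d rests on {0:d}
piece 2:f rests on {1:d}
piece 3:e — minimal
piece 4:e rests on {3:e}
minimal pieces: {0:d, 3:e}
ways to finish when only these pieces remain (= sum over removing one remaining piece with nothing left below it):
  1 left: {2}→1  {4}→1
  2 left: {1,2}→1  {2,4}→2  {3,4}→1
  3 left: {0,1,2}→1  {1,2,4}→3  {2,3,4}→3
  placing 0:d first → 6 extensions
  placing 3:e first → 4 extensions
total linear extensions = 10

10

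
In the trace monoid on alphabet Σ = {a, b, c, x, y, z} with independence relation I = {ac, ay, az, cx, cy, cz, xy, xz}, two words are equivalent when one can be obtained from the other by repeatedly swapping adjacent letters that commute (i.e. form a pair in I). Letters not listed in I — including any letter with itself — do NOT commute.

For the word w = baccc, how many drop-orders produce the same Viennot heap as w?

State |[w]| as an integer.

#0=b has no predecessor
#1=a depends on [0:b]
#2=c depends on [0:b]
#3=c depends on [2:c]
#4=c depends on [3:c]
sources: [0:b]
N(rest) = Σ N(rest − s) over sources s of rest; N(one piece) = 1:
  size 1 → [1]=1  [4]=1
  size 2 → [1,4]=2  [3,4]=1
  size 3 → [1,3,4]=3  [2,3,4]=1
  first=0(b) contributes 4

4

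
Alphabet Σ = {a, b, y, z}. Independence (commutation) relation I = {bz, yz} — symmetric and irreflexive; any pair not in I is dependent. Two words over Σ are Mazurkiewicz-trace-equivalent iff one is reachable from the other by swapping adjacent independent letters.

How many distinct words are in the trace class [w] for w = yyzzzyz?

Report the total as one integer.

35

drop 0:y onto floor
drop 1:y onto {0:y}
drop 2:z onto floor
drop 3:z onto {2:z}
drop 4:z onto {3:z}
drop 5:y onto {1:y}
drop 6:z onto {4:z}
ground layer = {0:y, 2:z}
drop-orders for the pieces not yet dropped (sum over which currently-grounded one goes next):
  1 to go: {5} 1  {6} 1
  2 to go: {1,5} 1  {4,6} 1  {5,6} 2
  3 to go: {0,1,5} 1  {1,5,6} 3  {3,4,6} 1  {4,5,6} 3
  4 to go: {0,1,5,6} 4  {1,4,5,6} 6  {2,3,4,6} 1  {3,4,5,6} 4
  5 to go: {0,1,4,5,6} 10  {1,3,4,5,6} 10  {2,3,4,5,6} 5
  if 0:y drops first: 15 orders
  if 2:z drops first: 20 orders
heap linearizations: 35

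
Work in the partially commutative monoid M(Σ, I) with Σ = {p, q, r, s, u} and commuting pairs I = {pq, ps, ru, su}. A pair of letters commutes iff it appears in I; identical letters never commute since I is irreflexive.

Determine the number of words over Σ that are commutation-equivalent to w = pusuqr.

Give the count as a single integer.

piece 0:p — minimal
piece 1:u rests on {0:p}
piece 2:s — minimal
piece 3:u rests on {1:u}
piece 4:q rests on {2:s, 3:u}
piece 5:r rests on {4:q}
minimal pieces: {0:p, 2:s}
ways to finish when only these pieces remain (= sum over removing one remaining piece with nothing left below it):
  1 left: {5}→1
  2 left: {4,5}→1
  3 left: {2,4,5}→1  {3,4,5}→1
  4 left: {1,3,4,5}→1  {2,3,4,5}→2
  placing 0:p first → 3 extensions
  placing 2:s first → 1 extensions
total linear extensions = 4

4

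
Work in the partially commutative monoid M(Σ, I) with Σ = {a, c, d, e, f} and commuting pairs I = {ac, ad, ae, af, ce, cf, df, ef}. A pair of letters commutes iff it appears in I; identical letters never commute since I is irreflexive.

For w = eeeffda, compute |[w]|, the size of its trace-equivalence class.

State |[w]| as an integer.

piece 0:e — minimal
piece 1:e rests on {0:e}
piece 2:e rests on {1:e}
piece 3:f — minimal
piece 4:f rests on {3:f}
piece 5:d rests on {2:e}
piece 6:a — minimal
minimal pieces: {0:e, 3:f, 6:a}
ways to finish when only these pieces remain (= sum over removing one remaining piece with nothing left below it):
  1 left: {4}→1  {5}→1  {6}→1
  2 left: {2,5}→1  {3,4}→1  {4,5}→2  {4,6}→2  {5,6}→2
  3 left: {1,2,5}→1  {2,4,5}→3  {2,5,6}→3  {3,4,5}→3  {3,4,6}→3  {4,5,6}→6
  4 left: {0,1,2,5}→1  {1,2,4,5}→4  {1,2,5,6}→4  {2,3,4,5}→6  {2,4,5,6}→12  {3,4,5,6}→12
  5 left: {0,1,2,4,5}→5  {0,1,2,5,6}→5  {1,2,3,4,5}→10  {1,2,4,5,6}→20  {2,3,4,5,6}→30
  placing 0:e first → 60 extensions
  placing 3:f first → 30 extensions
  placing 6:a first → 15 extensions
total linear extensions = 105

105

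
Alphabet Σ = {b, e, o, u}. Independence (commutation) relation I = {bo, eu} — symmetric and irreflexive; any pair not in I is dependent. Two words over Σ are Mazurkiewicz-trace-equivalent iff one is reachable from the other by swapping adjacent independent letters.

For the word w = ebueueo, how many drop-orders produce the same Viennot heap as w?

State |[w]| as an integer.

piece 0:e — minimal
piece 1:b rests on {0:e}
piece 2:u rests on {1:b}
piece 3:e rests on {1:b}
piece 4:u rests on {2:u}
piece 5:e rests on {3:e}
piece 6:o rests on {4:u, 5:e}
minimal pieces: {0:e}
ways to finish when only these pieces remain (= sum over removing one remaining piece with nothing left below it):
  1 left: {6}→1
  2 left: {4,6}→1  {5,6}→1
  3 left: {2,4,6}→1  {3,5,6}→1  {4,5,6}→2
  4 left: {2,4,5,6}→3  {3,4,5,6}→3
  5 left: {2,3,4,5,6}→6
  placing 0:e first → 6 extensions

6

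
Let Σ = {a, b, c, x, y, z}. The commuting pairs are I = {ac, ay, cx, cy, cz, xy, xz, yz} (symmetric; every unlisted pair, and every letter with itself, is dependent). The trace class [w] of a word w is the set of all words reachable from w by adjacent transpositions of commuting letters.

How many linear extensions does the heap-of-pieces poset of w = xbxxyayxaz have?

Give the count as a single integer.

piece 0:x — minimal
piece 1:b rests on {0:x}
piece 2:x rests on {1:b}
piece 3:x rests on {2:x}
piece 4:y rests on {1:b}
piece 5:a rests on {3:x}
piece 6:y rests on {4:y}
piece 7:x rests on {5:a}
piece 8:a rests on {7:x}
piece 9:z rests on {8:a}
minimal pieces: {0:x}
ways to finish when only these pieces remain (= sum over removing one remaining piece with nothing left below it):
  1 left: {6}→1  {9}→1
  2 left: {4,6}→1  {6,9}→2  {8,9}→1
  3 left: {4,6,9}→3  {6,8,9}→3  {7,8,9}→1
  4 left: {4,6,8,9}→6  {5,7,8,9}→1  {6,7,8,9}→4
  5 left: {3,5,7,8,9}→1  {4,6,7,8,9}→10  {5,6,7,8,9}→5
  6 left: {2,3,5,7,8,9}→1  {3,5,6,7,8,9}→6  {4,5,6,7,8,9}→15
  7 left: {2,3,5,6,7,8,9}→7  {3,4,5,6,7,8,9}→21
  8 left: {2,3,4,5,6,7,8,9}→28
  placing 0:x first → 28 extensions

28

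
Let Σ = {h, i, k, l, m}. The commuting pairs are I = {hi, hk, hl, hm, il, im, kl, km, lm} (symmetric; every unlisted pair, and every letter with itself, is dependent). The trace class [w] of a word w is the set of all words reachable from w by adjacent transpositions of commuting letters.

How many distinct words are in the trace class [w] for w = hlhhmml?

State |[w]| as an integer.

210

drop 0:h onto floor
drop 1:l onto floor
drop 2:h onto {0:h}
drop 3:h onto {2:h}
drop 4:m onto floor
drop 5:m onto {4:m}
drop 6:l onto {1:l}
ground layer = {0:h, 1:l, 4:m}
drop-orders for the pieces not yet dropped (sum over which currently-grounded one goes next):
  1 to go: {3} 1  {5} 1  {6} 1
  2 to go: {1,6} 1  {2,3} 1  {3,5} 2  {3,6} 2  {4,5} 1  {5,6} 2
  3 to go: {0,2,3} 1  {1,3,6} 3  {1,5,6} 3  {2,3,5} 3  {2,3,6} 3  {3,4,5} 3  {3,5,6} 6  {4,5,6} 3
  4 to go: {0,2,3,5} 4  {0,2,3,6} 4  {1,2,3,6} 6  {1,3,5,6} 12  {1,4,5,6} 6  {2,3,4,5} 6  {2,3,5,6} 12  {3,4,5,6} 12
  5 to go: {0,1,2,3,6} 10  {0,2,3,4,5} 10  {0,2,3,5,6} 20  {1,2,3,5,6} 30  {1,3,4,5,6} 30  {2,3,4,5,6} 30
  if 0:h drops first: 90 orders
  if 1:l drops first: 60 orders
  if 4:m drops first: 60 orders
heap linearizations: 210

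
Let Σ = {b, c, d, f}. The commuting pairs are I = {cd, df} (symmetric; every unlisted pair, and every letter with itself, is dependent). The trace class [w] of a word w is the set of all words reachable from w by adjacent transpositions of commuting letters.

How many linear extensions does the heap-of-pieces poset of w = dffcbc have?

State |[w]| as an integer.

4

piece 0:d — minimal
piece 1:f — minimal
piece 2:f rests on {1:f}
piece 3:c rests on {2:f}
piece 4:b rests on {0:d, 3:c}
piece 5:c rests on {4:b}
minimal pieces: {0:d, 1:f}
ways to finish when only these pieces remain (= sum over removing one remaining piece with nothing left below it):
  1 left: {5}→1
  2 left: {4,5}→1
  3 left: {0,4,5}→1  {3,4,5}→1
  4 left: {0,3,4,5}→2  {2,3,4,5}→1
  placing 0:d first → 1 extensions
  placing 1:f first → 3 extensions
total linear extensions = 4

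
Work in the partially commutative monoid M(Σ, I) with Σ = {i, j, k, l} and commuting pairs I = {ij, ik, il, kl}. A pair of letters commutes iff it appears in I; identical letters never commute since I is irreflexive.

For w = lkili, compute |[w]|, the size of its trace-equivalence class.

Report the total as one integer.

#0=l has no predecessor
#1=k has no predecessor
#2=i has no predecessor
#3=l depends on [0:l]
#4=i depends on [2:i]
sources: [0:l, 1:k, 2:i]
N(rest) = Σ N(rest − s) over sources s of rest; N(one piece) = 1:
  size 1 → [1]=1  [3]=1  [4]=1
  size 2 → [0,3]=1  [1,3]=2  [1,4]=2  [2,4]=1  [3,4]=2
  size 3 → [0,1,3]=3  [0,3,4]=3  [1,2,4]=3  [1,3,4]=6  [2,3,4]=3
  first=0(l) contributes 12
  first=1(k) contributes 6
  first=2(i) contributes 12
|[w]| = 30

30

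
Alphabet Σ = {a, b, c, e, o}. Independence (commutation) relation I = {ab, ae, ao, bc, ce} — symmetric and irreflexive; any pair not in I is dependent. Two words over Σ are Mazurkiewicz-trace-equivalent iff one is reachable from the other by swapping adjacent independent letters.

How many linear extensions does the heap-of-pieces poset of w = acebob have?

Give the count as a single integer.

piece 0:a — minimal
piece 1:c rests on {0:a}
piece 2:e — minimal
piece 3:b rests on {2:e}
piece 4:o rests on {1:c, 3:b}
piece 5:b rests on {4:o}
minimal pieces: {0:a, 2:e}
ways to finish when only these pieces remain (= sum over removing one remaining piece with nothing left below it):
  1 left: {5}→1
  2 left: {4,5}→1
  3 left: {1,4,5}→1  {3,4,5}→1
  4 left: {0,1,4,5}→1  {1,3,4,5}→2  {2,3,4,5}→1
  placing 0:a first → 3 extensions
  placing 2:e first → 3 extensions
total linear extensions = 6

6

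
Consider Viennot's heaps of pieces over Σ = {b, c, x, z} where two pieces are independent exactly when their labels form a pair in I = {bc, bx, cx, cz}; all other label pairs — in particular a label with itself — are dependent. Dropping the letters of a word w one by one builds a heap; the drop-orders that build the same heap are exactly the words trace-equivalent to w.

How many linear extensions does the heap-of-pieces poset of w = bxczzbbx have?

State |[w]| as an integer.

48

piece 0:b — minimal
piece 1:x — minimal
piece 2:c — minimal
piece 3:z rests on {0:b, 1:x}
piece 4:z rests on {3:z}
piece 5:b rests on {4:z}
piece 6:b rests on {5:b}
piece 7:x rests on {4:z}
minimal pieces: {0:b, 1:x, 2:c}
ways to finish when only these pieces remain (= sum over removing one remaining piece with nothing left below it):
  1 left: {2}→1  {6}→1  {7}→1
  2 left: {2,6}→2  {2,7}→2  {5,6}→1  {6,7}→2
  3 left: {2,5,6}→3  {2,6,7}→6  {5,6,7}→3
  4 left: {2,5,6,7}→12  {4,5,6,7}→3
  5 left: {2,4,5,6,7}→15  {3,4,5,6,7}→3
  6 left: {0,3,4,5,6,7}→3  {1,3,4,5,6,7}→3  {2,3,4,5,6,7}→18
  placing 0:b first → 21 extensions
  placing 1:x first → 21 extensions
  placing 2:c first → 6 extensions
total linear extensions = 48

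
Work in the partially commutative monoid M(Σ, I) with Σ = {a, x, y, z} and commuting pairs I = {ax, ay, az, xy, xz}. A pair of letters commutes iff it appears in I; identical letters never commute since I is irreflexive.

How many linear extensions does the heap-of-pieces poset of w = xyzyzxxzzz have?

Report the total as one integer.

120

#0=x has no predecessor
#1=y has no predecessor
#2=z depends on [1:y]
#3=y depends on [2:z]
#4=z depends on [3:y]
#5=x depends on [0:x]
#6=x depends on [5:x]
#7=z depends on [4:z]
#8=z depends on [7:z]
#9=z depends on [8:z]
sources: [0:x, 1:y]
N(rest) = Σ N(rest − s) over sources s of rest; N(one piece) = 1:
  size 1 → [6]=1  [9]=1
  size 2 → [5,6]=1  [6,9]=2  [8,9]=1
  size 3 → [0,5,6]=1  [5,6,9]=3  [6,8,9]=3  [7,8,9]=1
  size 4 → [0,5,6,9]=4  [4,7,8,9]=1  [5,6,8,9]=6  [6,7,8,9]=4
  size 5 → [0,5,6,8,9]=10  [3,4,7,8,9]=1  [4,6,7,8,9]=5  [5,6,7,8,9]=10
  size 6 → [0,5,6,7,8,9]=20  [2,3,4,7,8,9]=1  [3,4,6,7,8,9]=6  [4,5,6,7,8,9]=15
  size 7 → [0,4,5,6,7,8,9]=35  [1,2,3,4,7,8,9]=1  [2,3,4,6,7,8,9]=7  [3,4,5,6,7,8,9]=21
  size 8 → [0,3,4,5,6,7,8,9]=56  [1,2,3,4,6,7,8,9]=8  [2,3,4,5,6,7,8,9]=28
  first=0(x) contributes 36
  first=1(y) contributes 84
|[w]| = 120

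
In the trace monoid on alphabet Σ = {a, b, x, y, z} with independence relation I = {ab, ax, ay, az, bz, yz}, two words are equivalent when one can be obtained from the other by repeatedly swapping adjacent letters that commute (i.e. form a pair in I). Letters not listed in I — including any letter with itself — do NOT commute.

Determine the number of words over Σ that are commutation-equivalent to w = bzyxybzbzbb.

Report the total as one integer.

63

drop 0:b onto floor
drop 1:z onto floor
drop 2:y onto {0:b}
drop 3:x onto {1:z, 2:y}
drop 4:y onto {3:x}
drop 5:b onto {4:y}
drop 6:z onto {3:x}
drop 7:b onto {5:b}
drop 8:z onto {6:z}
drop 9:b onto {7:b}
drop 10:b onto {9:b}
ground layer = {0:b, 1:z}
drop-orders for the pieces not yet dropped (sum over which currently-grounded one goes next):
  1 to go: {8} 1  {10} 1
  2 to go: {6,8} 1  {8,10} 2  {9,10} 1
  3 to go: {6,8,10} 3  {7,9,10} 1  {8,9,10} 3
  4 to go: {5,7,9,10} 1  {6,8,9,10} 6  {7,8,9,10} 4
  5 to go: {4,5,7,9,10} 1  {5,7,8,9,10} 5  {6,7,8,9,10} 10
  6 to go: {4,5,7,8,9,10} 6  {5,6,7,8,9,10} 15
  7 to go: {4,5,6,7,8,9,10} 21
  8 to go: {3,4,5,6,7,8,9,10} 21
  9 to go: {1,3,4,5,6,7,8,9,10} 21  {2,3,4,5,6,7,8,9,10} 21
  if 0:b drops first: 42 orders
  if 1:z drops first: 21 orders
heap linearizations: 63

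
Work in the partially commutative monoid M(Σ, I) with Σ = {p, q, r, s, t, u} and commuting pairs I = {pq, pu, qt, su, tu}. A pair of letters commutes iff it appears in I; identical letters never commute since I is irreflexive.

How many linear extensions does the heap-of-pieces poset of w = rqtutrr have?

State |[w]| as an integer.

drop 0:r onto floor
drop 1:q onto {0:r}
drop 2:t onto {0:r}
drop 3:u onto {1:q}
drop 4:t onto {2:t}
drop 5:r onto {3:u, 4:t}
drop 6:r onto {5:r}
ground layer = {0:r}
drop-orders for the pieces not yet dropped (sum over which currently-grounded one goes next):
  1 to go: {6} 1
  2 to go: {5,6} 1
  3 to go: {3,5,6} 1  {4,5,6} 1
  4 to go: {1,3,5,6} 1  {2,4,5,6} 1  {3,4,5,6} 2
  5 to go: {1,3,4,5,6} 3  {2,3,4,5,6} 3
  if 0:r drops first: 6 orders

6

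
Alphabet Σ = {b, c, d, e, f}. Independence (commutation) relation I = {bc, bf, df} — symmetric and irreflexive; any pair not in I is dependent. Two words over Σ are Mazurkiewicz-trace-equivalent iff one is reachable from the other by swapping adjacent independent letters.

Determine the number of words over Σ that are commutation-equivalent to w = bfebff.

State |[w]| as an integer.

0(b) covers ∅
1(f) covers ∅
2(e) covers 0:b, 1:f
3(b) covers 2:e
4(f) covers 2:e
5(f) covers 4:f
floor of heap: 0:b, 1:f
completions by unplaced set U, small U first (add the entries for U minus each lowest piece of U):
  |U|=1: {3}:1  {5}:1
  |U|=2: {3,5}:2  {4,5}:1
  |U|=3: {3,4,5}:3
  |U|=4: {2,3,4,5}:3
  start at 0(b): 3
  start at 1(f): 3
sum over floor = 6

6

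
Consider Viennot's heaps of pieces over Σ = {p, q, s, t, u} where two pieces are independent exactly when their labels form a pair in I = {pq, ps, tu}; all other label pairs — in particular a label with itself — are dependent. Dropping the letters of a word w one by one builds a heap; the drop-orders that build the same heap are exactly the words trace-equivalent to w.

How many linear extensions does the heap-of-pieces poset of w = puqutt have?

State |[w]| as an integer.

#0=p has no predecessor
#1=u depends on [0:p]
#2=q depends on [1:u]
#3=u depends on [2:q]
#4=t depends on [2:q]
#5=t depends on [4:t]
sources: [0:p]
N(rest) = Σ N(rest − s) over sources s of rest; N(one piece) = 1:
  size 1 → [3]=1  [5]=1
  size 2 → [3,5]=2  [4,5]=1
  size 3 → [3,4,5]=3
  size 4 → [2,3,4,5]=3
  first=0(p) contributes 3

3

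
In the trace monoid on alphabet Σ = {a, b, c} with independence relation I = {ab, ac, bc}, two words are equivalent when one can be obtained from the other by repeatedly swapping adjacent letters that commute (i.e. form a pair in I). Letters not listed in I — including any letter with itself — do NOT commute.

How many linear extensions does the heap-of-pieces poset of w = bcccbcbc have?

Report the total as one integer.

56

0(b) covers ∅
1(c) covers ∅
2(c) covers 1:c
3(c) covers 2:c
4(b) covers 0:b
5(c) covers 3:c
6(b) covers 4:b
7(c) covers 5:c
floor of heap: 0:b, 1:c
completions by unplaced set U, small U first (add the entries for U minus each lowest piece of U):
  |U|=1: {6}:1  {7}:1
  |U|=2: {4,6}:1  {5,7}:1  {6,7}:2
  |U|=3: {0,4,6}:1  {3,5,7}:1  {4,6,7}:3  {5,6,7}:3
  |U|=4: {0,4,6,7}:4  {2,3,5,7}:1  {3,5,6,7}:4  {4,5,6,7}:6
  |U|=5: {0,4,5,6,7}:10  {1,2,3,5,7}:1  {2,3,5,6,7}:5  {3,4,5,6,7}:10
  |U|=6: {0,3,4,5,6,7}:20  {1,2,3,5,6,7}:6  {2,3,4,5,6,7}:15
  start at 0(b): 21
  start at 1(c): 35
sum over floor = 56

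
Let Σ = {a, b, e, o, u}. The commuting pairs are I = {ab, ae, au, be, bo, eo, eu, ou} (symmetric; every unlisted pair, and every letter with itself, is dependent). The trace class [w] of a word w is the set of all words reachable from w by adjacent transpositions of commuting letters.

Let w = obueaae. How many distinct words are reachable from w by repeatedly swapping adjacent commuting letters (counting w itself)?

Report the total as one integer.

drop 0:o onto floor
drop 1:b onto floor
drop 2:u onto {1:b}
drop 3:e onto floor
drop 4:a onto {0:o}
drop 5:a onto {4:a}
drop 6:e onto {3:e}
ground layer = {0:o, 1:b, 3:e}
drop-orders for the pieces not yet dropped (sum over which currently-grounded one goes next):
  1 to go: {2} 1  {5} 1  {6} 1
  2 to go: {1,2} 1  {2,5} 2  {2,6} 2  {3,6} 1  {4,5} 1  {5,6} 2
  3 to go: {0,4,5} 1  {1,2,5} 3  {1,2,6} 3  {2,3,6} 3  {2,4,5} 3  {2,5,6} 6  {3,5,6} 3  {4,5,6} 3
  4 to go: {0,2,4,5} 4  {0,4,5,6} 4  {1,2,3,6} 6  {1,2,4,5} 6  {1,2,5,6} 12  {2,3,5,6} 12  {2,4,5,6} 12  {3,4,5,6} 6
  5 to go: {0,1,2,4,5} 10  {0,2,4,5,6} 20  {0,3,4,5,6} 10  {1,2,3,5,6} 30  {1,2,4,5,6} 30  {2,3,4,5,6} 30
  if 0:o drops first: 90 orders
  if 1:b drops first: 60 orders
  if 3:e drops first: 60 orders
heap linearizations: 210

210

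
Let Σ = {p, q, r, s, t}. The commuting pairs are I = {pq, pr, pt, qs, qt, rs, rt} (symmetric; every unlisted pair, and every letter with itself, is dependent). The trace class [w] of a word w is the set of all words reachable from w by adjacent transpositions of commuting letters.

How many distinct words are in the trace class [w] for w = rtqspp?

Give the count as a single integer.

15

drop 0:r onto floor
drop 1:t onto floor
drop 2:q onto {0:r}
drop 3:s onto {1:t}
drop 4:p onto {3:s}
drop 5:p onto {4:p}
ground layer = {0:r, 1:t}
drop-orders for the pieces not yet dropped (sum over which currently-grounded one goes next):
  1 to go: {2} 1  {5} 1
  2 to go: {0,2} 1  {2,5} 2  {4,5} 1
  3 to go: {0,2,5} 3  {2,4,5} 3  {3,4,5} 1
  4 to go: {0,2,4,5} 6  {1,3,4,5} 1  {2,3,4,5} 4
  if 0:r drops first: 5 orders
  if 1:t drops first: 10 orders
heap linearizations: 15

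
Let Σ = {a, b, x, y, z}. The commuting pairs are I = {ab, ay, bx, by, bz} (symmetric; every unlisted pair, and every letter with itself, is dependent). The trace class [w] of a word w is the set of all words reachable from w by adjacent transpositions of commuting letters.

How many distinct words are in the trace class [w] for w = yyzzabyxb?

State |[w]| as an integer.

72

0(y) covers ∅
1(y) covers 0:y
2(z) covers 1:y
3(z) covers 2:z
4(a) covers 3:z
5(b) covers ∅
6(y) covers 3:z
7(x) covers 4:a, 6:y
8(b) covers 5:b
floor of heap: 0:y, 5:b
completions by unplaced set U, small U first (add the entries for U minus each lowest piece of U):
  |U|=1: {7}:1  {8}:1
  |U|=2: {4,7}:1  {5,8}:1  {6,7}:1  {7,8}:2
  |U|=3: {4,6,7}:2  {4,7,8}:3  {5,7,8}:3  {6,7,8}:3
  |U|=4: {3,4,6,7}:2  {4,5,7,8}:6  {4,6,7,8}:8  {5,6,7,8}:6
  |U|=5: {2,3,4,6,7}:2  {3,4,6,7,8}:10  {4,5,6,7,8}:20
  |U|=6: {1,2,3,4,6,7}:2  {2,3,4,6,7,8}:12  {3,4,5,6,7,8}:30
  |U|=7: {0,1,2,3,4,6,7}:2  {1,2,3,4,6,7,8}:14  {2,3,4,5,6,7,8}:42
  start at 0(y): 56
  start at 5(b): 16
sum over floor = 72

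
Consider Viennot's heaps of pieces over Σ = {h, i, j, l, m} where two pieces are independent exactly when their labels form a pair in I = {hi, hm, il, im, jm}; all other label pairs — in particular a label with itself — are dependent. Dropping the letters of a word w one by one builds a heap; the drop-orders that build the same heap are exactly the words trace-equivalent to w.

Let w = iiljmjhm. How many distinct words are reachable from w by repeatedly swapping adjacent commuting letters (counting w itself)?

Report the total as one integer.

46

piece 0:i — minimal
piece 1:i rests on {0:i}
piece 2:l — minimal
piece 3:j rests on {1:i, 2:l}
piece 4:m rests on {2:l}
piece 5:j rests on {3:j}
piece 6:h rests on {5:j}
piece 7:m rests on {4:m}
minimal pieces: {0:i, 2:l}
ways to finish when only these pieces remain (= sum over removing one remaining piece with nothing left below it):
  1 left: {6}→1  {7}→1
  2 left: {4,7}→1  {5,6}→1  {6,7}→2
  3 left: {3,5,6}→1  {4,6,7}→3  {5,6,7}→3
  4 left: {1,3,5,6}→1  {3,5,6,7}→4  {4,5,6,7}→6
  5 left: {0,1,3,5,6}→1  {1,3,5,6,7}→5  {3,4,5,6,7}→10
  6 left: {0,1,3,5,6,7}→6  {1,3,4,5,6,7}→15  {2,3,4,5,6,7}→10
  placing 0:i first → 25 extensions
  placing 2:l first → 21 extensions
total linear extensions = 46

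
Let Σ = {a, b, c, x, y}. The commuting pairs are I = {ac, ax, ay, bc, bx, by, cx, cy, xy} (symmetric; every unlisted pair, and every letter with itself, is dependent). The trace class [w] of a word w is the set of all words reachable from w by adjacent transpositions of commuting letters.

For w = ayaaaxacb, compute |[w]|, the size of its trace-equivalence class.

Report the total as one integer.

504

#0=a has no predecessor
#1=y has no predecessor
#2=a depends on [0:a]
#3=a depends on [2:a]
#4=a depends on [3:a]
#5=x has no predecessor
#6=a depends on [4:a]
#7=c has no predecessor
#8=b depends on [6:a]
sources: [0:a, 1:y, 5:x, 7:c]
N(rest) = Σ N(rest − s) over sources s of rest; N(one piece) = 1:
  size 1 → [1]=1  [5]=1  [7]=1  [8]=1
  size 2 → [1,5]=2  [1,7]=2  [1,8]=2  [5,7]=2  [5,8]=2  [6,8]=1  [7,8]=2
  size 3 → [1,5,7]=6  [1,5,8]=6  [1,6,8]=3  [1,7,8]=6  [4,6,8]=1  [5,6,8]=3  [5,7,8]=6  [6,7,8]=3
  size 4 → [1,4,6,8]=4  [1,5,6,8]=12  [1,5,7,8]=24  [1,6,7,8]=12  [3,4,6,8]=1  [4,5,6,8]=4  [4,6,7,8]=4  [5,6,7,8]=12
  size 5 → [1,3,4,6,8]=5  [1,4,5,6,8]=20  [1,4,6,7,8]=20  [1,5,6,7,8]=60  [2,3,4,6,8]=1  [3,4,5,6,8]=5  [3,4,6,7,8]=5  [4,5,6,7,8]=20
  size 6 → [0,2,3,4,6,8]=1  [1,2,3,4,6,8]=6  [1,3,4,5,6,8]=30  [1,3,4,6,7,8]=30  [1,4,5,6,7,8]=120  [2,3,4,5,6,8]=6  [2,3,4,6,7,8]=6  [3,4,5,6,7,8]=30
  size 7 → [0,1,2,3,4,6,8]=7  [0,2,3,4,5,6,8]=7  [0,2,3,4,6,7,8]=7  [1,2,3,4,5,6,8]=42  [1,2,3,4,6,7,8]=42  [1,3,4,5,6,7,8]=210  [2,3,4,5,6,7,8]=42
  first=0(a) contributes 336
  first=1(y) contributes 56
  first=5(x) contributes 56
  first=7(c) contributes 56
|[w]| = 504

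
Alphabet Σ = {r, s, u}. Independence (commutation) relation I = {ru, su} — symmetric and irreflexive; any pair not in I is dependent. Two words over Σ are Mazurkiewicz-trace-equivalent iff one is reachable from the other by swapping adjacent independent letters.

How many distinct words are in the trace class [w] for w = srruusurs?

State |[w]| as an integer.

drop 0:s onto floor
drop 1:r onto {0:s}
drop 2:r onto {1:r}
drop 3:u onto floor
drop 4:u onto {3:u}
drop 5:s onto {2:r}
drop 6:u onto {4:u}
drop 7:r onto {5:s}
drop 8:s onto {7:r}
ground layer = {0:s, 3:u}
drop-orders for the pieces not yet dropped (sum over which currently-grounded one goes next):
  1 to go: {6} 1  {8} 1
  2 to go: {4,6} 1  {6,8} 2  {7,8} 1
  3 to go: {3,4,6} 1  {4,6,8} 3  {5,7,8} 1  {6,7,8} 3
  4 to go: {2,5,7,8} 1  {3,4,6,8} 4  {4,6,7,8} 6  {5,6,7,8} 4
  5 to go: {1,2,5,7,8} 1  {2,5,6,7,8} 5  {3,4,6,7,8} 10  {4,5,6,7,8} 10
  6 to go: {0,1,2,5,7,8} 1  {1,2,5,6,7,8} 6  {2,4,5,6,7,8} 15  {3,4,5,6,7,8} 20
  7 to go: {0,1,2,5,6,7,8} 7  {1,2,4,5,6,7,8} 21  {2,3,4,5,6,7,8} 35
  if 0:s drops first: 56 orders
  if 3:u drops first: 28 orders
heap linearizations: 84

84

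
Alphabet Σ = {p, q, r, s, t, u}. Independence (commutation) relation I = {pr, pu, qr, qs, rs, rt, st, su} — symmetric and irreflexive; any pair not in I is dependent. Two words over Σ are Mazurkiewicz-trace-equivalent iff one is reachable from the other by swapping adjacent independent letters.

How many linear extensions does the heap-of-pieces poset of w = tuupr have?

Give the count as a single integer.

4

0(t) covers ∅
1(u) covers 0:t
2(u) covers 1:u
3(p) covers 0:t
4(r) covers 2:u
floor of heap: 0:t
completions by unplaced set U, small U first (add the entries for U minus each lowest piece of U):
  |U|=1: {3}:1  {4}:1
  |U|=2: {2,4}:1  {3,4}:2
  |U|=3: {1,2,4}:1  {2,3,4}:3
  start at 0(t): 4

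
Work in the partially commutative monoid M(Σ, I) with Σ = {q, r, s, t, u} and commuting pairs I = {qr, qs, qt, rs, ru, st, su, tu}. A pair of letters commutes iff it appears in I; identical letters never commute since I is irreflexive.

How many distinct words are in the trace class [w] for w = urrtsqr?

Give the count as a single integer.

drop 0:u onto floor
drop 1:r onto floor
drop 2:r onto {1:r}
drop 3:t onto {2:r}
drop 4:s onto floor
drop 5:q onto {0:u}
drop 6:r onto {3:t}
ground layer = {0:u, 1:r, 4:s}
drop-orders for the pieces not yet dropped (sum over which currently-grounded one goes next):
  1 to go: {4} 1  {5} 1  {6} 1
  2 to go: {0,5} 1  {3,6} 1  {4,5} 2  {4,6} 2  {5,6} 2
  3 to go: {0,4,5} 3  {0,5,6} 3  {2,3,6} 1  {3,4,6} 3  {3,5,6} 3  {4,5,6} 6
  4 to go: {0,3,5,6} 6  {0,4,5,6} 12  {1,2,3,6} 1  {2,3,4,6} 4  {2,3,5,6} 4  {3,4,5,6} 12
  5 to go: {0,2,3,5,6} 10  {0,3,4,5,6} 30  {1,2,3,4,6} 5  {1,2,3,5,6} 5  {2,3,4,5,6} 20
  if 0:u drops first: 30 orders
  if 1:r drops first: 60 orders
  if 4:s drops first: 15 orders
heap linearizations: 105

105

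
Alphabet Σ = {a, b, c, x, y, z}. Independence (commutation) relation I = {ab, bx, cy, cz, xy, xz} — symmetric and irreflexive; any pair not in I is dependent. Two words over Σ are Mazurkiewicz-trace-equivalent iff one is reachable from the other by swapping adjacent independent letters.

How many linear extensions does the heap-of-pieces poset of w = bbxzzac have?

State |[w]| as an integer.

piece 0:b — minimal
piece 1:b rests on {0:b}
piece 2:x — minimal
piece 3:z rests on {1:b}
piece 4:z rests on {3:z}
piece 5:a rests on {2:x, 4:z}
piece 6:c rests on {5:a}
minimal pieces: {0:b, 2:x}
ways to finish when only these pieces remain (= sum over removing one remaining piece with nothing left below it):
  1 left: {6}→1
  2 left: {5,6}→1
  3 left: {2,5,6}→1  {4,5,6}→1
  4 left: {2,4,5,6}→2  {3,4,5,6}→1
  5 left: {1,3,4,5,6}→1  {2,3,4,5,6}→3
  placing 0:b first → 4 extensions
  placing 2:x first → 1 extensions
total linear extensions = 5

5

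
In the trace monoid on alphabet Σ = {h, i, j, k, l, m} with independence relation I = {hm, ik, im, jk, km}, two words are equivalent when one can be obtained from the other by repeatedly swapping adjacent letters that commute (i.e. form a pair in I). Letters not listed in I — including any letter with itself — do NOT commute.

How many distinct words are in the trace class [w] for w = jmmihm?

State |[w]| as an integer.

drop 0:j onto floor
drop 1:m onto {0:j}
drop 2:m onto {1:m}
drop 3:i onto {0:j}
drop 4:h onto {3:i}
drop 5:m onto {2:m}
ground layer = {0:j}
drop-orders for the pieces not yet dropped (sum over which currently-grounded one goes next):
  1 to go: {4} 1  {5} 1
  2 to go: {2,5} 1  {3,4} 1  {4,5} 2
  3 to go: {1,2,5} 1  {2,4,5} 3  {3,4,5} 3
  4 to go: {1,2,4,5} 4  {2,3,4,5} 6
  if 0:j drops first: 10 orders

10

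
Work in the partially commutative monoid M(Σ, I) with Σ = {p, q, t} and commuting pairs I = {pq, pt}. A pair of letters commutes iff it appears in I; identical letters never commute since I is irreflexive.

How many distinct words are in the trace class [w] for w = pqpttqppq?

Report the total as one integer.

#0=p has no predecessor
#1=q has no predecessor
#2=p depends on [0:p]
#3=t depends on [1:q]
#4=t depends on [3:t]
#5=q depends on [4:t]
#6=p depends on [2:p]
#7=p depends on [6:p]
#8=q depends on [5:q]
sources: [0:p, 1:q]
N(rest) = Σ N(rest − s) over sources s of rest; N(one piece) = 1:
  size 1 → [7]=1  [8]=1
  size 2 → [5,8]=1  [6,7]=1  [7,8]=2
  size 3 → [2,6,7]=1  [4,5,8]=1  [5,7,8]=3  [6,7,8]=3
  size 4 → [0,2,6,7]=1  [2,6,7,8]=4  [3,4,5,8]=1  [4,5,7,8]=4  [5,6,7,8]=6
  size 5 → [0,2,6,7,8]=5  [1,3,4,5,8]=1  [2,5,6,7,8]=10  [3,4,5,7,8]=5  [4,5,6,7,8]=10
  size 6 → [0,2,5,6,7,8]=15  [1,3,4,5,7,8]=6  [2,4,5,6,7,8]=20  [3,4,5,6,7,8]=15
  size 7 → [0,2,4,5,6,7,8]=35  [1,3,4,5,6,7,8]=21  [2,3,4,5,6,7,8]=35
  first=0(p) contributes 56
  first=1(q) contributes 70
|[w]| = 126

126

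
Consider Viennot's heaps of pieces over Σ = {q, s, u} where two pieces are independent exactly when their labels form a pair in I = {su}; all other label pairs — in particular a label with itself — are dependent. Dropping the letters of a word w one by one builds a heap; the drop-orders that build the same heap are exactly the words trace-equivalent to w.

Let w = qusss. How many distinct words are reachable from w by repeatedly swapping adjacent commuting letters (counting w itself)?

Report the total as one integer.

4

#0=q has no predecessor
#1=u depends on [0:q]
#2=s depends on [0:q]
#3=s depends on [2:s]
#4=s depends on [3:s]
sources: [0:q]
N(rest) = Σ N(rest − s) over sources s of rest; N(one piece) = 1:
  size 1 → [1]=1  [4]=1
  size 2 → [1,4]=2  [3,4]=1
  size 3 → [1,3,4]=3  [2,3,4]=1
  first=0(q) contributes 4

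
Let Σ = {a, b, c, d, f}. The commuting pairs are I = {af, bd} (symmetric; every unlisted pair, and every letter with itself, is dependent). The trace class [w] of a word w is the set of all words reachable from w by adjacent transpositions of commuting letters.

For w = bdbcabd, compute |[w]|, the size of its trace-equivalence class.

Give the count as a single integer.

#0=b has no predecessor
#1=d has no predecessor
#2=b depends on [0:b]
#3=c depends on [1:d, 2:b]
#4=a depends on [3:c]
#5=b depends on [4:a]
#6=d depends on [4:a]
sources: [0:b, 1:d]
N(rest) = Σ N(rest − s) over sources s of rest; N(one piece) = 1:
  size 1 → [5]=1  [6]=1
  size 2 → [5,6]=2
  size 3 → [4,5,6]=2
  size 4 → [3,4,5,6]=2
  size 5 → [1,3,4,5,6]=2  [2,3,4,5,6]=2
  first=0(b) contributes 4
  first=1(d) contributes 2
|[w]| = 6

6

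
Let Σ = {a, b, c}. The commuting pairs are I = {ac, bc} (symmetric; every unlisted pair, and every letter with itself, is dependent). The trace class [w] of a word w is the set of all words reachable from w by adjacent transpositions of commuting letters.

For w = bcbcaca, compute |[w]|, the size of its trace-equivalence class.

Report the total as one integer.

35

0(b) covers ∅
1(c) covers ∅
2(b) covers 0:b
3(c) covers 1:c
4(a) covers 2:b
5(c) covers 3:c
6(a) covers 4:a
floor of heap: 0:b, 1:c
completions by unplaced set U, small U first (add the entries for U minus each lowest piece of U):
  |U|=1: {5}:1  {6}:1
  |U|=2: {3,5}:1  {4,6}:1  {5,6}:2
  |U|=3: {1,3,5}:1  {2,4,6}:1  {3,5,6}:3  {4,5,6}:3
  |U|=4: {0,2,4,6}:1  {1,3,5,6}:4  {2,4,5,6}:4  {3,4,5,6}:6
  |U|=5: {0,2,4,5,6}:5  {1,3,4,5,6}:10  {2,3,4,5,6}:10
  start at 0(b): 20
  start at 1(c): 15
sum over floor = 35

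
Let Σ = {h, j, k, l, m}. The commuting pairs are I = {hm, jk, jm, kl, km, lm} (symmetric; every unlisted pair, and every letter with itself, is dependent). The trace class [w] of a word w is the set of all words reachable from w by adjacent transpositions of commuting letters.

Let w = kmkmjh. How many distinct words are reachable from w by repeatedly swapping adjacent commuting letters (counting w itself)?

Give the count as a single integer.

#0=k has no predecessor
#1=m has no predecessor
#2=k depends on [0:k]
#3=m depends on [1:m]
#4=j has no predecessor
#5=h depends on [2:k, 4:j]
sources: [0:k, 1:m, 4:j]
N(rest) = Σ N(rest − s) over sources s of rest; N(one piece) = 1:
  size 1 → [3]=1  [5]=1
  size 2 → [1,3]=1  [2,5]=1  [3,5]=2  [4,5]=1
  size 3 → [0,2,5]=1  [1,3,5]=3  [2,3,5]=3  [2,4,5]=2  [3,4,5]=3
  size 4 → [0,2,3,5]=4  [0,2,4,5]=3  [1,2,3,5]=6  [1,3,4,5]=6  [2,3,4,5]=8
  first=0(k) contributes 20
  first=1(m) contributes 15
  first=4(j) contributes 10
|[w]| = 45

45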